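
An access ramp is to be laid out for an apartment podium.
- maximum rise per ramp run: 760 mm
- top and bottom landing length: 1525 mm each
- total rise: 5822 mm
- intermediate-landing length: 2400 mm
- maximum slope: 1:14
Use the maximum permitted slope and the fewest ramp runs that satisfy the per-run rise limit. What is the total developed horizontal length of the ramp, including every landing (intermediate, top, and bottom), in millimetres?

⌈5822/760⌉ = 8 ramp runs. That means 7 intermediate landings.
Horizontal run for 5822 mm of rise at 1:14 is 5822 × 14 = 81508 mm.
Intermediate landings: 7 × 2400 = 16800 mm.
Top and bottom landings: 2 × 1525 = 3050 mm.
Total = 81508 + 16800 + 3050 = 101358 mm.

101358 mm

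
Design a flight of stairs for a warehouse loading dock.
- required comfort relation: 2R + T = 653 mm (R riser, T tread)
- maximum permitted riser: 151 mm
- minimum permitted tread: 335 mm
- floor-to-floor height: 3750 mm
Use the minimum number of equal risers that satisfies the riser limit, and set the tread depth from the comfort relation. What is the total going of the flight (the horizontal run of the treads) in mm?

⌈3750/151⌉ = 25 risers.
Riser R = 3750 / 25 = 150 mm, within the 151 mm limit.
From 2R + T = 653: T = 653 − 300 = 353 mm.
25 risers give 24 treads; going = 24 × 353 = 8472 mm.

8472 mm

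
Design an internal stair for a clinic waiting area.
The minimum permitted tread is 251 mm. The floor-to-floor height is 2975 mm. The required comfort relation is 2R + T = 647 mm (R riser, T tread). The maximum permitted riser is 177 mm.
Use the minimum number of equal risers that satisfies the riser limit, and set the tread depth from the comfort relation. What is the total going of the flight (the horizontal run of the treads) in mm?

4752 mm

⌈2975/177⌉ = 17 risers.
Riser R = 2975 / 17 = 175 mm, within the 177 mm limit.
From 2R + T = 647: T = 647 − 350 = 297 mm.
Going = (17 − 1) × 297 = 4752 mm.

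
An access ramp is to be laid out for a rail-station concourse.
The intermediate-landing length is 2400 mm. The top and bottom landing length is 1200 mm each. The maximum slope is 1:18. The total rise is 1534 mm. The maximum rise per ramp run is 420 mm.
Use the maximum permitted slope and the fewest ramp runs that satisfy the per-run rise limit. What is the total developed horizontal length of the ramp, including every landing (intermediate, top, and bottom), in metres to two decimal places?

At most 420 each: 1534/420 = 3.65, giving 4 ramp runs. That means 3 intermediate landings.
Ramp run (horizontal) at 1:18: 1534 × 18 = 27612 mm.
3 intermediate landings contribute 3 × 2400 = 7200 mm.
Top and bottom landings: 2 × 1200 = 2400 mm.
Total = 27612 + 7200 + 2400 = 37212 mm.
= 37.21 m.

37.21 m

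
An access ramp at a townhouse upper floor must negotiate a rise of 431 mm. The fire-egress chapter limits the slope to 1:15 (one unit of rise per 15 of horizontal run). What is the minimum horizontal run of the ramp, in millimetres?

Run = rise × 15 = 431 × 15 = 6465 mm.

6465 mm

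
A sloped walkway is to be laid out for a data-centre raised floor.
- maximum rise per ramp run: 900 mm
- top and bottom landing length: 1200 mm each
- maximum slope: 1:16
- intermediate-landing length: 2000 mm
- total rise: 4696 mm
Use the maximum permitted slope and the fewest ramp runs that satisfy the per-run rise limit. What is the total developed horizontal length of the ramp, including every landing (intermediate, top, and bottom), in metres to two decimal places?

⌈4696/900⌉ = 6 ramp runs. That means 5 intermediate landings.
Ramp run (horizontal) at 1:16: 4696 × 16 = 75136 mm.
Intermediate landings: 5 × 2000 = 10000 mm.
Top and bottom landings: 2 × 1200 = 2400 mm.
Total = 75136 + 10000 + 2400 = 87536 mm.
= 87.54 m.

87.54 m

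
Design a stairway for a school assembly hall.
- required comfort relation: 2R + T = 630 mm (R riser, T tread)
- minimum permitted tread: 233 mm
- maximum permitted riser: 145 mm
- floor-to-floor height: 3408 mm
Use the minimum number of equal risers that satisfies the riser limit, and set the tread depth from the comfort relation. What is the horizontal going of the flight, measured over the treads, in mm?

7958 mm

3408 / 145 = 23.50, so 24 risers are needed.
Each riser is 3408/24 = 142 mm (≤ 145 mm).
From 2R + T = 630: T = 630 − 284 = 346 mm.
24 risers give 23 treads; going = 23 × 346 = 7958 mm.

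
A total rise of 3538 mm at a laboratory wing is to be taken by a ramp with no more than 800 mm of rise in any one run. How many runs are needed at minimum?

5 runs

3538 / 800 = 4.423 → round up to 5 ramp runs.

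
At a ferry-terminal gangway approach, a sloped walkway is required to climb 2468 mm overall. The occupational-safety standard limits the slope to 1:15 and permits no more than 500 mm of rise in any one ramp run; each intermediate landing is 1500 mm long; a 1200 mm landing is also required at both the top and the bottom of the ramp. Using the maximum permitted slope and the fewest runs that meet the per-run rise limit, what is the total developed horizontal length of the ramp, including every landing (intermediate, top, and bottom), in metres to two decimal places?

⌈2468/500⌉ = 5 ramp runs. That means 4 intermediate landings.
Horizontal run for 2468 mm of rise at 1:15 is 2468 × 15 = 37020 mm.
4 intermediate landings contribute 4 × 1500 = 6000 mm.
Top and bottom landings: 2 × 1200 = 2400 mm.
Total = 37020 + 6000 + 2400 = 45420 mm.
= 45.42 m.

45.42 m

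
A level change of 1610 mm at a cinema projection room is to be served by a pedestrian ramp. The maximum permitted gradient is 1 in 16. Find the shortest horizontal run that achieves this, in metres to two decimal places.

Run = rise × 16 = 1610 × 16 = 25760 mm.
25760 mm = 25.76 m.

25.76 m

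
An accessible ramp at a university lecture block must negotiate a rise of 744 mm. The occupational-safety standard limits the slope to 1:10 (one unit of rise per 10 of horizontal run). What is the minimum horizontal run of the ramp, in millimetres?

Run = rise × 10 = 744 × 10 = 7440 mm.

7440 mm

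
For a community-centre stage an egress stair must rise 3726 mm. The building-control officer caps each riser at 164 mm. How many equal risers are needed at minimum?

At most 164 each: 3726/164 = 22.72, giving 23 risers.

23 risers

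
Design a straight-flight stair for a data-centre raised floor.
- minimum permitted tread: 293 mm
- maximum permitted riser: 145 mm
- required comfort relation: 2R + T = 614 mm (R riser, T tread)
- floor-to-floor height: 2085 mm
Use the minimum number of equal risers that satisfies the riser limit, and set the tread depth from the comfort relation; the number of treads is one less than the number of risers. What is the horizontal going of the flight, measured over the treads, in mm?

At most 145 each: 2085/145 = 14.38, giving 15 risers.
Riser R = 2085 / 15 = 139 mm, within the 145 mm limit.
Tread T = 614 − 2 × 139 = 336 mm (≥ 293 mm).
Treads = 15 − 1 = 14; going = 14 × 336 = 4704 mm.

4704 mm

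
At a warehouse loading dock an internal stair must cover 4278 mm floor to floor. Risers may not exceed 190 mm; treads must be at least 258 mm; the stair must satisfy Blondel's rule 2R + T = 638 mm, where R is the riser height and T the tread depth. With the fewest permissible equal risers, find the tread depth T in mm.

At most 190 each: 4278/190 = 22.52, giving 23 risers.
Riser R = 4278 / 23 = 186 mm, within the 190 mm limit.
From 2R + T = 638: T = 638 − 372 = 266 mm.

266 mm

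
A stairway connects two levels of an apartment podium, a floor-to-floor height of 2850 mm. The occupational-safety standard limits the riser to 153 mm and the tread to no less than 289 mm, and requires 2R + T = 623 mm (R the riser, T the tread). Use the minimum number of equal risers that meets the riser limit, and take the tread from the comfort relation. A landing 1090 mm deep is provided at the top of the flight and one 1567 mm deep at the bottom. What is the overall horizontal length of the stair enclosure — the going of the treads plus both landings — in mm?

⌈2850/153⌉ = 19 risers.
Each riser is 2850/19 = 150 mm (≤ 153 mm).
T = 623 − 2·150 = 323 mm, which satisfies the 289 mm minimum.
Going = (19 − 1) × 323 = 5814 mm.
Add landings: 5814 + 1090 + 1567 = 8471 mm.

8471 mm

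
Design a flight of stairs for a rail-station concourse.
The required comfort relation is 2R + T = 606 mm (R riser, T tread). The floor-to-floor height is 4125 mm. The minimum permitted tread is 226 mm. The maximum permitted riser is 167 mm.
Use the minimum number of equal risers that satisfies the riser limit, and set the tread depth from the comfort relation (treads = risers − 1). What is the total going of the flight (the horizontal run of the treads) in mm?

4125 / 167 = 24.70, so 25 risers are needed.
R = 4125 ÷ 25 = 165 mm.
From 2R + T = 606: T = 606 − 330 = 276 mm.
Treads = 25 − 1 = 24; going = 24 × 276 = 6624 mm.

6624 mm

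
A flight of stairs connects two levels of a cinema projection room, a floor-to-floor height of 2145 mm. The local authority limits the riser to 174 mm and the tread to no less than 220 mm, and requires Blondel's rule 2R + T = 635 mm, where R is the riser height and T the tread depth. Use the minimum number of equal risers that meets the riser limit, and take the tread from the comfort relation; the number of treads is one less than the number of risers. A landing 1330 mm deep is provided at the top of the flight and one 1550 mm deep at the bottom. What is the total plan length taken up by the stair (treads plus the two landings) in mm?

6540 mm

2145 / 174 = 12.33, so 13 risers are needed.
Each riser is 2145/13 = 165 mm (≤ 174 mm).
From 2R + T = 635: T = 635 − 330 = 305 mm.
Going = (13 − 1) × 305 = 3660 mm.
Enclosure = 3660 + 1330 + 1550 = 6540 mm.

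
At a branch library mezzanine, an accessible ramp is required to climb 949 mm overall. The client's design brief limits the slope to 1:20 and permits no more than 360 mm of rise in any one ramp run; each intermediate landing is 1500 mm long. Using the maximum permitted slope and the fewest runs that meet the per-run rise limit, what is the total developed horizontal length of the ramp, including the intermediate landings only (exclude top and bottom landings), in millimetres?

⌈949/360⌉ = 3 ramp runs. That means 2 intermediate landings.
Horizontal run for 949 mm of rise at 1:20 is 949 × 20 = 18980 mm.
2 intermediate landings contribute 2 × 1500 = 3000 mm.
Total developed length = 18980 + 3000 = 21980 mm.

21980 mm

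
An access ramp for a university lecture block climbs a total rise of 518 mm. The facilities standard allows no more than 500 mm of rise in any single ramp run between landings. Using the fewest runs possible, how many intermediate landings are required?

1 intermediate landings

At most 500 each: 518/500 = 1.04, giving 2 ramp runs.
2 runs are separated by 1 intermediate landings.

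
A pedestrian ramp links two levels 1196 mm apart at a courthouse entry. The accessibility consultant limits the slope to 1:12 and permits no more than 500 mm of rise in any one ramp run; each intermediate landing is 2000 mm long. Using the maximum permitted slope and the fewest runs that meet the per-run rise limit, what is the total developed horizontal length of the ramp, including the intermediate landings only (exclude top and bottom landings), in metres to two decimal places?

1196 / 500 = 2.392 → round up to 3 ramp runs. That means 2 intermediate landings.
Ramp run (horizontal) at 1:12: 1196 × 12 = 14352 mm.
2 intermediate landings contribute 2 × 2000 = 4000 mm.
Developed length = 14352 + 4000 = 18352 mm.
= 18.35 m.

18.35 m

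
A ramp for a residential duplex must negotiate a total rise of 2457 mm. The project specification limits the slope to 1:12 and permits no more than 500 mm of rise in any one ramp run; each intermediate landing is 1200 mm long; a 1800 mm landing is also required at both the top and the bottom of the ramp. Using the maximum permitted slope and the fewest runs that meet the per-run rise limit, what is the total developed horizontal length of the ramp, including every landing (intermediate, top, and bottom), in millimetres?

2457 / 500 = 4.914 → round up to 5 ramp runs. That means 4 intermediate landings.
Horizontal run for 2457 mm of rise at 1:12 is 2457 × 12 = 29484 mm.
4 intermediate landings contribute 4 × 1200 = 4800 mm.
Top and bottom landings: 2 × 1800 = 3600 mm.
Total = 29484 + 4800 + 3600 = 37884 mm.

37884 mm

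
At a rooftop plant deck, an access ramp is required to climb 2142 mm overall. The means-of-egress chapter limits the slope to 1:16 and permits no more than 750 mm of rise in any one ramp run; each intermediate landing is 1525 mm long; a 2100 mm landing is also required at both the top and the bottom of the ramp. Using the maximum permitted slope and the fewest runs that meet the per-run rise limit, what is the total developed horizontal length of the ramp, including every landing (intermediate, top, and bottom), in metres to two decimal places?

2142 / 750 = 2.856 → round up to 3 ramp runs. That means 2 intermediate landings.
Horizontal run for 2142 mm of rise at 1:16 is 2142 × 16 = 34272 mm.
Intermediate landings: 2 × 1525 = 3050 mm.
Top and bottom landings: 2 × 2100 = 4200 mm.
Total = 34272 + 3050 + 4200 = 41522 mm.
= 41.52 m.

41.52 m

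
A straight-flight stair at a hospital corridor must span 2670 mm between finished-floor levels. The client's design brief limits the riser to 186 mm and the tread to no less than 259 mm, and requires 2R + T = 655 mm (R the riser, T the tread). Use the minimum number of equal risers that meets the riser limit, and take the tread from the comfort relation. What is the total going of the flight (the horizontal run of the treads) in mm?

2670 / 186 = 14.355 → round up to 15 risers.
R = 2670 ÷ 15 = 178 mm.
T = 655 − 2·178 = 299 mm, which satisfies the 259 mm minimum.
15 risers give 14 treads; going = 14 × 299 = 4186 mm.

4186 mm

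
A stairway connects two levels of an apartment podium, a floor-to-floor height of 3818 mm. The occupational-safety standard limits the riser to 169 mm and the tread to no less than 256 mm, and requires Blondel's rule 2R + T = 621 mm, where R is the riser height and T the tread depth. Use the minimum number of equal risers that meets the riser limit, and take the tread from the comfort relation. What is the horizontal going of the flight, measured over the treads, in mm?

6358 mm

3818 / 169 = 22.592 → round up to 23 risers.
R = 3818 ÷ 23 = 166 mm.
From 2R + T = 621: T = 621 − 332 = 289 mm.
Treads = 23 − 1 = 22; going = 22 × 289 = 6358 mm.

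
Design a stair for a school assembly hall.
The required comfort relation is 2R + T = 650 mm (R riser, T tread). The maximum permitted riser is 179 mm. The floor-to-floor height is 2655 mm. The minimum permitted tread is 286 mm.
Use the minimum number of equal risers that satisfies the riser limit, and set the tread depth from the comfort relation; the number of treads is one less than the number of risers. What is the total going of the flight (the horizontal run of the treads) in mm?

2655 / 179 = 14.83, so 15 risers are needed.
Riser R = 2655 / 15 = 177 mm, within the 179 mm limit.
From 2R + T = 650: T = 650 − 354 = 296 mm.
15 risers give 14 treads; going = 14 × 296 = 4144 mm.

4144 mm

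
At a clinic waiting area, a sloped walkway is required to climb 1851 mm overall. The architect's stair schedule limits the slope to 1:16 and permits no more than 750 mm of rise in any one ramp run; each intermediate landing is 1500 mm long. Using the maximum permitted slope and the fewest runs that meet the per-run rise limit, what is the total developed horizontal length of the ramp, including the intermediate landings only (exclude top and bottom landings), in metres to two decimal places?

1851 / 750 = 2.47, so 3 ramp runs are needed. That means 2 intermediate landings.
Horizontal run for 1851 mm of rise at 1:16 is 1851 × 16 = 29616 mm.
Intermediate landings: 2 × 1500 = 3000 mm.
Developed length = 29616 + 3000 = 32616 mm.
= 32.62 m.

32.62 m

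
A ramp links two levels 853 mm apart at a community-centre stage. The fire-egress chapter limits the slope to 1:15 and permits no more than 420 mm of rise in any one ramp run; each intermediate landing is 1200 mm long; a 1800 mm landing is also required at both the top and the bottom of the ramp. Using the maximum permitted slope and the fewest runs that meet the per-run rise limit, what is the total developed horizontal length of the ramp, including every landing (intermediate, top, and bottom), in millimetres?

18795 mm

⌈853/420⌉ = 3 ramp runs. That means 2 intermediate landings.
Horizontal run for 853 mm of rise at 1:15 is 853 × 15 = 12795 mm.
Intermediate landings: 2 × 1200 = 2400 mm.
Top and bottom landings: 2 × 1800 = 3600 mm.
Total = 12795 + 2400 + 3600 = 18795 mm.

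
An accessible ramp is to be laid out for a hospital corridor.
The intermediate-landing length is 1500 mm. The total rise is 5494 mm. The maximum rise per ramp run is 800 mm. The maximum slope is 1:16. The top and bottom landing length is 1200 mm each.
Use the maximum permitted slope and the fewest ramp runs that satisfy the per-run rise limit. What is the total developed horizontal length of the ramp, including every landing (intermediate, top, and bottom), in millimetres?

99304 mm

⌈5494/800⌉ = 7 ramp runs. That means 6 intermediate landings.
Ramp run (horizontal) at 1:16: 5494 × 16 = 87904 mm.
6 intermediate landings contribute 6 × 1500 = 9000 mm.
Top and bottom landings: 2 × 1200 = 2400 mm.
Total = 87904 + 9000 + 2400 = 99304 mm.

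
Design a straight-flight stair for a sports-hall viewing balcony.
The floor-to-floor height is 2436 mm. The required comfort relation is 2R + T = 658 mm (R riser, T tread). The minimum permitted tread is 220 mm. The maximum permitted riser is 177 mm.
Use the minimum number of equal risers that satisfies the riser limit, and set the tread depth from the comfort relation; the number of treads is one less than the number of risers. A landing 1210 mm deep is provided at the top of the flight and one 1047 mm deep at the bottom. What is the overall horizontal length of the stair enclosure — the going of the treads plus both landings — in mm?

2436 / 177 = 13.763 → round up to 14 risers.
Each riser is 2436/14 = 174 mm (≤ 177 mm).
From 2R + T = 658: T = 658 − 348 = 310 mm.
Treads = 14 − 1 = 13; going = 13 × 310 = 4030 mm.
Add landings: 4030 + 1210 + 1047 = 6287 mm.

6287 mm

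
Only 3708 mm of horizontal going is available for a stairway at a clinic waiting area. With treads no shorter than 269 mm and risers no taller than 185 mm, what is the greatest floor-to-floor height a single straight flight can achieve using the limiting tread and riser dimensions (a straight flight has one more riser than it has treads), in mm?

3708 / 269 = 13.78, so 13 treads fit.
Risers = treads + 1 = 14.
Maximum height = 14 × 185 = 2590 mm.

2590 mm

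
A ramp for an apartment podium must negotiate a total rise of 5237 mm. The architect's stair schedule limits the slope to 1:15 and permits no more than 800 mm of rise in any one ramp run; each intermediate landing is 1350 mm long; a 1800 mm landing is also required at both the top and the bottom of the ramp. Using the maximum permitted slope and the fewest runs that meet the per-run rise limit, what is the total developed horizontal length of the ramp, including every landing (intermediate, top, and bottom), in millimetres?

90255 mm

5237 / 800 = 6.55, so 7 ramp runs are needed. That means 6 intermediate landings.
Ramp run (horizontal) at 1:15: 5237 × 15 = 78555 mm.
Intermediate landings: 6 × 1350 = 8100 mm.
Top and bottom landings: 2 × 1800 = 3600 mm.
Total = 78555 + 8100 + 3600 = 90255 mm.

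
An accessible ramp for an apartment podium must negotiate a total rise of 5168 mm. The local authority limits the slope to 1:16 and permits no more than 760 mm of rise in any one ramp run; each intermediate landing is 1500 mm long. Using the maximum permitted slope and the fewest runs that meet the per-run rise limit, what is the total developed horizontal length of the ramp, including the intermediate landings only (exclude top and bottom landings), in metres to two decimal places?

91.69 m

⌈5168/760⌉ = 7 ramp runs. That means 6 intermediate landings.
Horizontal run for 5168 mm of rise at 1:16 is 5168 × 16 = 82688 mm.
6 intermediate landings contribute 6 × 1500 = 9000 mm.
Total developed length = 82688 + 9000 = 91688 mm.
= 91.69 m.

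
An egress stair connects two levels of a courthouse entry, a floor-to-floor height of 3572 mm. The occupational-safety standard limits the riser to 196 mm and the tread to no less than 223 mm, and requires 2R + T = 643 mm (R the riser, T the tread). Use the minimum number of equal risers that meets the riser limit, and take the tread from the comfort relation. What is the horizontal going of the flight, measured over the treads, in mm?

⌈3572/196⌉ = 19 risers.
R = 3572 ÷ 19 = 188 mm.
From 2R + T = 643: T = 643 − 376 = 267 mm.
Going = (19 − 1) × 267 = 4806 mm.

4806 mm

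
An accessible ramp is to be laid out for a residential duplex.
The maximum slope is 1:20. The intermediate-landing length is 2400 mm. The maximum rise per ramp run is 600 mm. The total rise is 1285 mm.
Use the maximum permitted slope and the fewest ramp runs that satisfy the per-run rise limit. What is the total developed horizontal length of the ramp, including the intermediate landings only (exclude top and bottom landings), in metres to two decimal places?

1285 / 600 = 2.142 → round up to 3 ramp runs. That means 2 intermediate landings.
Ramp run (horizontal) at 1:20: 1285 × 20 = 25700 mm.
Intermediate landings: 2 × 2400 = 4800 mm.
Total developed length = 25700 + 4800 = 30500 mm.
= 30.50 m.

30.50 m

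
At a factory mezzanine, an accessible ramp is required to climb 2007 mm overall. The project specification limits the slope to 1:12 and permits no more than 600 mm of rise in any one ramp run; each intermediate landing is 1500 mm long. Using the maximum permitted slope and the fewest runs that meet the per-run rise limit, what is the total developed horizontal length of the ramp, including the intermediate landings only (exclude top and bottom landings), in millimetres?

⌈2007/600⌉ = 4 ramp runs. That means 3 intermediate landings.
Horizontal run for 2007 mm of rise at 1:12 is 2007 × 12 = 24084 mm.
Intermediate landings: 3 × 1500 = 4500 mm.
Total developed length = 24084 + 4500 = 28584 mm.

28584 mm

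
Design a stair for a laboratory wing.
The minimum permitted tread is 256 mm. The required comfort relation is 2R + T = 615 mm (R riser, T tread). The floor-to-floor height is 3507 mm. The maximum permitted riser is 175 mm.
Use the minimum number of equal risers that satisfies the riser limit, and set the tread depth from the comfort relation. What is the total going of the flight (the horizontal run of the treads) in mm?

3507 / 175 = 20.040 → round up to 21 risers.
Each riser is 3507/21 = 167 mm (≤ 175 mm).
From 2R + T = 615: T = 615 − 334 = 281 mm.
21 risers give 20 treads; going = 20 × 281 = 5620 mm.

5620 mm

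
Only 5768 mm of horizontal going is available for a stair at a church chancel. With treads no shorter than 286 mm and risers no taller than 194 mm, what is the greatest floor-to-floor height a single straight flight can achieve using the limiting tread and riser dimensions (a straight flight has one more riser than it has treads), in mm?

5768 / 286 = 20.17, so 20 treads fit.
Risers = treads + 1 = 21.
Maximum height = 21 × 194 = 4074 mm.

4074 mm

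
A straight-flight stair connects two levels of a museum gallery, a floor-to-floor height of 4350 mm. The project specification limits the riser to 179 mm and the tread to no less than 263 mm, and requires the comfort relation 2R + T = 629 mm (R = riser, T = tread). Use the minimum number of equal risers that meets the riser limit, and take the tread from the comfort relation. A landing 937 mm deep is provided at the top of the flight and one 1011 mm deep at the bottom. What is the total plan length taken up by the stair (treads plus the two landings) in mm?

⌈4350/179⌉ = 25 risers.
Riser R = 4350 / 25 = 174 mm, within the 179 mm limit.
T = 629 − 2·174 = 281 mm, which satisfies the 263 mm minimum.
Going = (25 − 1) × 281 = 6744 mm.
Add landings: 6744 + 937 + 1011 = 8692 mm.

8692 mm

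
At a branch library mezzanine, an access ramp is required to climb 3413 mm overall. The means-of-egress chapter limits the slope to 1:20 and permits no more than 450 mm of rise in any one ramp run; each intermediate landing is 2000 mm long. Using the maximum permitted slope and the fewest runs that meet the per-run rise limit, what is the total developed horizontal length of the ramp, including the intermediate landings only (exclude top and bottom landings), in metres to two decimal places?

At most 450 each: 3413/450 = 7.58, giving 8 ramp runs. That means 7 intermediate landings.
Horizontal run for 3413 mm of rise at 1:20 is 3413 × 20 = 68260 mm.
7 intermediate landings contribute 7 × 2000 = 14000 mm.
Total developed length = 68260 + 14000 = 82260 mm.
= 82.26 m.

82.26 m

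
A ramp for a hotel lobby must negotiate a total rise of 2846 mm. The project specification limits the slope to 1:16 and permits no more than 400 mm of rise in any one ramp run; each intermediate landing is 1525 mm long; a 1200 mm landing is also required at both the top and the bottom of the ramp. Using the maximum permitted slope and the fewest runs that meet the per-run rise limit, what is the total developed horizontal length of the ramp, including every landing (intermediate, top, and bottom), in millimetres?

2846 / 400 = 7.115 → round up to 8 ramp runs. That means 7 intermediate landings.
Ramp run (horizontal) at 1:16: 2846 × 16 = 45536 mm.
Intermediate landings: 7 × 1525 = 10675 mm.
Top and bottom landings: 2 × 1200 = 2400 mm.
Total = 45536 + 10675 + 2400 = 58611 mm.

58611 mm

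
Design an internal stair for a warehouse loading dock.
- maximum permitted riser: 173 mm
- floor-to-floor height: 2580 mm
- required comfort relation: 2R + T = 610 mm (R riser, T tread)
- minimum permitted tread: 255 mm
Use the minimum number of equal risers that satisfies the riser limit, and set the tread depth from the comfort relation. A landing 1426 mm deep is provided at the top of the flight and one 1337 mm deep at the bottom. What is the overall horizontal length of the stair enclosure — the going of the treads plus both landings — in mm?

6487 mm

At most 173 each: 2580/173 = 14.91, giving 15 risers.
Riser R = 2580 / 15 = 172 mm, within the 173 mm limit.
T = 610 − 2·172 = 266 mm, which satisfies the 255 mm minimum.
15 risers give 14 treads; going = 14 × 266 = 3724 mm.
Add landings: 3724 + 1426 + 1337 = 6487 mm.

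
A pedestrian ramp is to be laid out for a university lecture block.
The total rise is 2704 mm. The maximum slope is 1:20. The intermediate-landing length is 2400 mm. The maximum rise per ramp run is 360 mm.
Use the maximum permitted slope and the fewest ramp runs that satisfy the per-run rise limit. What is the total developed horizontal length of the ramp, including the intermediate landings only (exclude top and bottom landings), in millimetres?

At most 360 each: 2704/360 = 7.51, giving 8 ramp runs. That means 7 intermediate landings.
Ramp run (horizontal) at 1:20: 2704 × 20 = 54080 mm.
7 intermediate landings contribute 7 × 2400 = 16800 mm.
Developed length = 54080 + 16800 = 70880 mm.

70880 mm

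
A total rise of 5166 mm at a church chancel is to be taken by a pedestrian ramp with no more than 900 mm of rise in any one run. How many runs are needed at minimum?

6 runs

5166 / 900 = 5.74, so 6 ramp runs are needed.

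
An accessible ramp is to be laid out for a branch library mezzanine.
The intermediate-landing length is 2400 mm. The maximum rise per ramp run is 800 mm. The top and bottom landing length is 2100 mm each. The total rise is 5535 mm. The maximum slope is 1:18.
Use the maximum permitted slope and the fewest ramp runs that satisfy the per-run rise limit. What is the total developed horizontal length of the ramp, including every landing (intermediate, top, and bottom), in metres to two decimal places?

⌈5535/800⌉ = 7 ramp runs. That means 6 intermediate landings.
Horizontal run for 5535 mm of rise at 1:18 is 5535 × 18 = 99630 mm.
Intermediate landings: 6 × 2400 = 14400 mm.
Top and bottom landings: 2 × 2100 = 4200 mm.
Total = 99630 + 14400 + 4200 = 118230 mm.
= 118.23 m.

118.23 m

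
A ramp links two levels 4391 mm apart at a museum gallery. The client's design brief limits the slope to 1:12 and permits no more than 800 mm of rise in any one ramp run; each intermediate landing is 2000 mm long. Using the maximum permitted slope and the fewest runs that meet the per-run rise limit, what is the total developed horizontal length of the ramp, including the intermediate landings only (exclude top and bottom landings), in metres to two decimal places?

62.69 m

4391 / 800 = 5.489 → round up to 6 ramp runs. That means 5 intermediate landings.
Horizontal run for 4391 mm of rise at 1:12 is 4391 × 12 = 52692 mm.
5 intermediate landings contribute 5 × 2000 = 10000 mm.
Total developed length = 52692 + 10000 = 62692 mm.
= 62.69 m.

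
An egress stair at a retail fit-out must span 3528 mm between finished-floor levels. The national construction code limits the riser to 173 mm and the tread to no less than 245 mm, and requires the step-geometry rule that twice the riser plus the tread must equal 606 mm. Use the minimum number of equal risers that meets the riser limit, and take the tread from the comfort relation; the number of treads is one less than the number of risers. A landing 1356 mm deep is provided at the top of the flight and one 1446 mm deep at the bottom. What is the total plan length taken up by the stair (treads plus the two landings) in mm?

⌈3528/173⌉ = 21 risers.
R = 3528 ÷ 21 = 168 mm.
T = 606 − 2·168 = 270 mm, which satisfies the 245 mm minimum.
Going = (21 − 1) × 270 = 5400 mm.
Enclosure = 5400 + 1356 + 1446 = 8202 mm.

8202 mm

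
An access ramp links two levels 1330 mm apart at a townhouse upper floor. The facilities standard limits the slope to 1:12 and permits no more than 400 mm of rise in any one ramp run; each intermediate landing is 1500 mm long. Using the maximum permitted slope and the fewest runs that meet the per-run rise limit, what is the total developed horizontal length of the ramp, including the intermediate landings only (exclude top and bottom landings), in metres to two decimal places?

At most 400 each: 1330/400 = 3.33, giving 4 ramp runs. That means 3 intermediate landings.
Ramp run (horizontal) at 1:12: 1330 × 12 = 15960 mm.
3 intermediate landings contribute 3 × 1500 = 4500 mm.
Developed length = 15960 + 4500 = 20460 mm.
= 20.46 m.

20.46 m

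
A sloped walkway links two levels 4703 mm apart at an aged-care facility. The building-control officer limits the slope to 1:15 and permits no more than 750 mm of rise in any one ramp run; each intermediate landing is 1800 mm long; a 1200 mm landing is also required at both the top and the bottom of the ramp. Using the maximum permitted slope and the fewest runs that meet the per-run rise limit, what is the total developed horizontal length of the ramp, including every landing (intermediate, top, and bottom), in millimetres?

4703 / 750 = 6.27, so 7 ramp runs are needed. That means 6 intermediate landings.
Ramp run (horizontal) at 1:15: 4703 × 15 = 70545 mm.
6 intermediate landings contribute 6 × 1800 = 10800 mm.
Top and bottom landings: 2 × 1200 = 2400 mm.
Total = 70545 + 10800 + 2400 = 83745 mm.

83745 mm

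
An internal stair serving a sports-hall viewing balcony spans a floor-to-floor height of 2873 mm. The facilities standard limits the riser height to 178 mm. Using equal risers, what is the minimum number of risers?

17 risers

⌈2873/178⌉ = 17 risers.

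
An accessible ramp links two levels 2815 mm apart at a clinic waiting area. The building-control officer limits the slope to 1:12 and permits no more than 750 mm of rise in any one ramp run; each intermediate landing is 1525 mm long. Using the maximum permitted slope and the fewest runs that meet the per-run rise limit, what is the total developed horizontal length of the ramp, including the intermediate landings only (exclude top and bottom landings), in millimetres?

38355 mm

⌈2815/750⌉ = 4 ramp runs. That means 3 intermediate landings.
Ramp run (horizontal) at 1:12: 2815 × 12 = 33780 mm.
3 intermediate landings contribute 3 × 1525 = 4575 mm.
Developed length = 33780 + 4575 = 38355 mm.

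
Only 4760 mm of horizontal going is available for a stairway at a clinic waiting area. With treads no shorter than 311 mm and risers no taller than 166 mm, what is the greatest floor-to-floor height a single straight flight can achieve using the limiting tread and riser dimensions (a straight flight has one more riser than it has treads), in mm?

4760 / 311 = 15.31, so 15 treads fit.
Risers = treads + 1 = 16.
Maximum height = 16 × 166 = 2656 mm.

2656 mm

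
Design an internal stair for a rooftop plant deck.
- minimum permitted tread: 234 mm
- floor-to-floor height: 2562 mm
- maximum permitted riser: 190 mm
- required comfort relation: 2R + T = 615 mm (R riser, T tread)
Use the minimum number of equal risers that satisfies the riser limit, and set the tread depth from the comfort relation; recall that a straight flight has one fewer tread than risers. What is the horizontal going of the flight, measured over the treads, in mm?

3237 mm

2562 / 190 = 13.48, so 14 risers are needed.
Each riser is 2562/14 = 183 mm (≤ 190 mm).
From 2R + T = 615: T = 615 − 366 = 249 mm.
Treads = 14 − 1 = 13; going = 13 × 249 = 3237 mm.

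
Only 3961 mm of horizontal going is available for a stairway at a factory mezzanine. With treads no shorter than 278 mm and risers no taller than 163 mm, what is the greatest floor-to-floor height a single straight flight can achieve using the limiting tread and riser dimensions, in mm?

Treads that fit: ⌊3961 / 278⌋ = 14.
Risers = treads + 1 = 15.
Maximum height = 15 × 163 = 2445 mm.

2445 mm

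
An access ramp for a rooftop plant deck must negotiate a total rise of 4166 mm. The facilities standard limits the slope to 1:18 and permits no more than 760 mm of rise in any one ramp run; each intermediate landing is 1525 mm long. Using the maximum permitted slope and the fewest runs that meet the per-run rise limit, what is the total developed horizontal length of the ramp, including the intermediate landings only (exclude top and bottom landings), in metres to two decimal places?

At most 760 each: 4166/760 = 5.48, giving 6 ramp runs. That means 5 intermediate landings.
Ramp run (horizontal) at 1:18: 4166 × 18 = 74988 mm.
Intermediate landings: 5 × 1525 = 7625 mm.
Total developed length = 74988 + 7625 = 82613 mm.
= 82.61 m.

82.61 m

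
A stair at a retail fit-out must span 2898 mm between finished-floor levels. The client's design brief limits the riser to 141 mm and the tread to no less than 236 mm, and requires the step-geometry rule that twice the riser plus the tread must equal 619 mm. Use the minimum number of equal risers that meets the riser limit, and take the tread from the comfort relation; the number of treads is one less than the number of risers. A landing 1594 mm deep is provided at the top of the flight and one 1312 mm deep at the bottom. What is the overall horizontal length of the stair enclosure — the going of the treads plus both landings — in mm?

9766 mm

At most 141 each: 2898/141 = 20.55, giving 21 risers.
Riser R = 2898 / 21 = 138 mm, within the 141 mm limit.
T = 619 − 2·138 = 343 mm, which satisfies the 236 mm minimum.
Going = (21 − 1) × 343 = 6860 mm.
Enclosure = 6860 + 1594 + 1312 = 9766 mm.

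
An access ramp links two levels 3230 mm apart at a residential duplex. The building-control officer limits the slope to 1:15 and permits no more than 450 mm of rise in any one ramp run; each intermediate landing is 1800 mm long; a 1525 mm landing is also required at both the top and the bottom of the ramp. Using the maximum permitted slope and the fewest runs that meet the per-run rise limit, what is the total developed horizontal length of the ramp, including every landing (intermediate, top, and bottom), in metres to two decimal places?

At most 450 each: 3230/450 = 7.18, giving 8 ramp runs. That means 7 intermediate landings.
Horizontal run for 3230 mm of rise at 1:15 is 3230 × 15 = 48450 mm.
7 intermediate landings contribute 7 × 1800 = 12600 mm.
Top and bottom landings: 2 × 1525 = 3050 mm.
Total = 48450 + 12600 + 3050 = 64100 mm.
= 64.10 m.

64.10 m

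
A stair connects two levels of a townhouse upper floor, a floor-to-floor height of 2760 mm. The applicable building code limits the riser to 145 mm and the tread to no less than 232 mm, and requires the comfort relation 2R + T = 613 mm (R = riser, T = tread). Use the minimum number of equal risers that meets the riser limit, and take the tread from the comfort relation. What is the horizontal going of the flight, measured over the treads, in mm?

At most 145 each: 2760/145 = 19.03, giving 20 risers.
Each riser is 2760/20 = 138 mm (≤ 145 mm).
From 2R + T = 613: T = 613 − 276 = 337 mm.
Treads = 20 − 1 = 19; going = 19 × 337 = 6403 mm.

6403 mm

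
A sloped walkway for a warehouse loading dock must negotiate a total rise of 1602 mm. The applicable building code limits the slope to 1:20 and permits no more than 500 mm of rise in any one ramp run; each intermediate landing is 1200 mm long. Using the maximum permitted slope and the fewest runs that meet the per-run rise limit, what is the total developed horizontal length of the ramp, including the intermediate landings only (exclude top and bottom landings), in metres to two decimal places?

35.64 m

At most 500 each: 1602/500 = 3.20, giving 4 ramp runs. That means 3 intermediate landings.
Horizontal run for 1602 mm of rise at 1:20 is 1602 × 20 = 32040 mm.
3 intermediate landings contribute 3 × 1200 = 3600 mm.
Total developed length = 32040 + 3600 = 35640 mm.
= 35.64 m.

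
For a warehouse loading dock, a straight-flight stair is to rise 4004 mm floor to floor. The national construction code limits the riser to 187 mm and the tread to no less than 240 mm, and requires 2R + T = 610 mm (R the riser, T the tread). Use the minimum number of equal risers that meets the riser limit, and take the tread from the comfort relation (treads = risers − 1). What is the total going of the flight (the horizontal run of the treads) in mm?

5166 mm

4004 / 187 = 21.41, so 22 risers are needed.
Each riser is 4004/22 = 182 mm (≤ 187 mm).
From 2R + T = 610: T = 610 − 364 = 246 mm.
Treads = 22 − 1 = 21; going = 21 × 246 = 5166 mm.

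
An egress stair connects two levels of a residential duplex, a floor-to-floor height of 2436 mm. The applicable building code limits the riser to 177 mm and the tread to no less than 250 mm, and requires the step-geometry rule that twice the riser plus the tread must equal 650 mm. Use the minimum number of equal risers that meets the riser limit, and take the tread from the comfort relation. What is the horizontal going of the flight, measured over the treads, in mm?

2436 / 177 = 13.76, so 14 risers are needed.
Riser R = 2436 / 14 = 174 mm, within the 177 mm limit.
Tread T = 650 − 2 × 174 = 302 mm (≥ 250 mm).
Treads = 14 − 1 = 13; going = 13 × 302 = 3926 mm.

3926 mm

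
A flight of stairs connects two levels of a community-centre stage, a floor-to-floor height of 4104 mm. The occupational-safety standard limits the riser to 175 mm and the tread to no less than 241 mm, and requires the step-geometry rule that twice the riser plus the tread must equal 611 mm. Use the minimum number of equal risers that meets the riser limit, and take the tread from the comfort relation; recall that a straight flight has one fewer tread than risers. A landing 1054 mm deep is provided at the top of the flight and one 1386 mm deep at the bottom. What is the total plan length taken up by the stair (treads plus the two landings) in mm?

8627 mm

At most 175 each: 4104/175 = 23.45, giving 24 risers.
Riser R = 4104 / 24 = 171 mm, within the 175 mm limit.
Tread T = 611 − 2 × 171 = 269 mm (≥ 241 mm).
Going = (24 − 1) × 269 = 6187 mm.
Add landings: 6187 + 1054 + 1386 = 8627 mm.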